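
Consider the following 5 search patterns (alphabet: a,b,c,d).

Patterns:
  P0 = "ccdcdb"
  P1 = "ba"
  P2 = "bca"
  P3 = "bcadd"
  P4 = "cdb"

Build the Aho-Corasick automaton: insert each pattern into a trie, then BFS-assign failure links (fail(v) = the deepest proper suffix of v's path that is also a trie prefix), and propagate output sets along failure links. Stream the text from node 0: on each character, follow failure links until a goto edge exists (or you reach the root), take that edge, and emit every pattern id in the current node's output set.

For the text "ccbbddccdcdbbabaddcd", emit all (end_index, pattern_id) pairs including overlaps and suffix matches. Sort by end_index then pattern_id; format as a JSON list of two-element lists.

Construct AC machine:
Trie nodes:
  0='ε' goto b→7 c→1
  1='c' goto c→2 d→13
  2='cc' goto d→3
  3='ccd' goto c→4
  4='ccdc' goto d→5
  5='ccdcd' goto b→6
  6='ccdcdb' goto ·  [P0 ends]
  7='b' goto a→8 c→9
  8='ba' goto ·  [P1 ends]
  9='bc' goto a→10
  10='bca' goto d→11  [P2 ends]
  11='bcad' goto d→12
  12='bcadd' goto ·  [P3 ends]
  13='cd' goto b→14
  14='cdb' goto ·  [P4 ends]

Failure links (BFS by depth):
  n1('c'): parent n0 fail=0; on 'c' 0 → fail=0;  out ∅∪∅=∅
  n7('b'): parent n0 fail=0; on 'b' 0 → fail=0;  out ∅∪∅=∅
  n2('cc'): parent n1 fail=0; on 'c' 0 → fail=1;  out ∅∪∅=∅
  n8('ba'): parent n7 fail=0; on 'a' 0 → fail=0;  out {1}∪∅={1}
  n9('bc'): parent n7 fail=0; on 'c' 0 → fail=1;  out ∅∪∅=∅
  n13('cd'): parent n1 fail=0; on 'd' 0 → fail=0;  out ∅∪∅=∅
  n3('ccd'): parent n2 fail=1; on 'd' 1 → fail=13;  out ∅∪∅=∅
  n10('bca'): parent n9 fail=1; on 'a' 1→0 → fail=0;  out {2}∪∅={2}
  n14('cdb'): parent n13 fail=0; on 'b' 0 → fail=7;  out {4}∪∅={4}
  n4('ccdc'): parent n3 fail=13; on 'c' 13→0 → fail=1;  out ∅∪∅=∅
  n11('bcad'): parent n10 fail=0; on 'd' 0 → fail=0;  out ∅∪∅=∅
  n5('ccdcd'): parent n4 fail=1; on 'd' 1 → fail=13;  out ∅∪∅=∅
  n12('bcadd'): parent n11 fail=0; on 'd' 0 → fail=0;  out {3}∪∅={3}
  n6('ccdcdb'): parent n5 fail=13; on 'b' 13 → fail=14;  out {0}∪{4}={0,4}

Run:
i=0 'c': node 0→1
i=1 'c': node 1→2
i=2 'b': node 2→7 (fail-walked)
i=3 'b': node 7→7 (fail-walked)
i=4 'd': node 7→0 (fail-walked)
i=5 'd': node 0→0
i=6 'c': node 0→1
i=7 'c': node 1→2
i=8 'd': node 2→3
i=9 'c': node 3→4
i=10 'd': node 4→5
i=11 'b': node 5→6  ** P0@[6:11],P4@[9:11]
i=12 'b': node 6→7 (fail-walked)
i=13 'a': node 7→8  ** P1@[12:13]
i=14 'b': node 8→7 (fail-walked)
i=15 'a': node 7→8  ** P1@[14:15]
i=16 'd': node 8→0 (fail-walked)
i=17 'd': node 0→0
i=18 'c': node 0→1
i=19 'd': node 1→13

Result: [[11,0],[11,4],[13,1],[15,1]]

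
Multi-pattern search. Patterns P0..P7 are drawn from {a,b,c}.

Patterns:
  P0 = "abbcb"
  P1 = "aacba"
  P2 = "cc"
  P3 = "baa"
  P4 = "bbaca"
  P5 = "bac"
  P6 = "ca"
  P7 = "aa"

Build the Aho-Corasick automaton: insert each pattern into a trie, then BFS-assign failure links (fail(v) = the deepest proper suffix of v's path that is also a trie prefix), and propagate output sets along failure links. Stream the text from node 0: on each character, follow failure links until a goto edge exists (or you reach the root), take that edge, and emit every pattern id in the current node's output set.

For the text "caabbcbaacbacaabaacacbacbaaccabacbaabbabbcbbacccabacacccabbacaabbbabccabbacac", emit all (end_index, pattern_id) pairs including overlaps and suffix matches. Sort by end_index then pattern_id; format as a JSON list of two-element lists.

Build automaton:
Trie (insert patterns):
  n0 'ε': a→1 b→12 c→10
  n1 'a': a→6 b→2
  n2 'ab': b→3
  n3 'abb': c→4
  n4 'abbc': b→5
  n5 'abbcb': ·  ←P0
  n6 'aa': c→7  ←P7
  n7 'aac': b→8
  n8 'aacb': a→9
  n9 'aacba': ·  ←P1
  n10 'c': a→20 c→11
  n11 'cc': ·  ←P2
  n12 'b': a→13 b→15
  n13 'ba': a→14 c→19
  n14 'baa': ·  ←P3
  n15 'bb': a→16
  n16 'bba': c→17
  n17 'bbac': a→18
  n18 'bbaca': ·  ←P4
  n19 'bac': ·  ←P5
  n20 'ca': ·  ←P6

BFS fail/out derivation:
  fail(1) 'a': from fail(0)=0 chase 'a': 0 ⇒ 0;  out=∅∪out(0)=∅
  fail(10) 'c': from fail(0)=0 chase 'c': 0 ⇒ 0;  out=∅∪out(0)=∅
  fail(12) 'b': from fail(0)=0 chase 'b': 0 ⇒ 0;  out=∅∪out(0)=∅
  fail(2) 'ab': from fail(1)=0 chase 'b': 0 ⇒ 12;  out=∅∪out(12)=∅
  fail(6) 'aa': from fail(1)=0 chase 'a': 0 ⇒ 1;  out={7}∪out(1)={7}
  fail(11) 'cc': from fail(10)=0 chase 'c': 0 ⇒ 10;  out={2}∪out(10)={2}
  fail(13) 'ba': from fail(12)=0 chase 'a': 0 ⇒ 1;  out=∅∪out(1)=∅
  fail(15) 'bb': from fail(12)=0 chase 'b': 0 ⇒ 12;  out=∅∪out(12)=∅
  fail(20) 'ca': from fail(10)=0 chase 'a': 0 ⇒ 1;  out={6}∪out(1)={6}
  fail(3) 'abb': from fail(2)=12 chase 'b': 12 ⇒ 15;  out=∅∪out(15)=∅
  fail(7) 'aac': from fail(6)=1 chase 'c': 1→0 ⇒ 10;  out=∅∪out(10)=∅
  fail(14) 'baa': from fail(13)=1 chase 'a': 1 ⇒ 6;  out={3}∪out(6)={3,7}
  fail(16) 'bba': from fail(15)=12 chase 'a': 12 ⇒ 13;  out=∅∪out(13)=∅
  fail(19) 'bac': from fail(13)=1 chase 'c': 1→0 ⇒ 10;  out={5}∪out(10)={5}
  fail(4) 'abbc': from fail(3)=15 chase 'c': 15→12→0 ⇒ 10;  out=∅∪out(10)=∅
  fail(8) 'aacb': from fail(7)=10 chase 'b': 10→0 ⇒ 12;  out=∅∪out(12)=∅
  fail(17) 'bbac': from fail(16)=13 chase 'c': 13 ⇒ 19;  out=∅∪out(19)={5}
  fail(5) 'abbcb': from fail(4)=10 chase 'b': 10→0 ⇒ 12;  out={0}∪out(12)={0}
  fail(9) 'aacba': from fail(8)=12 chase 'a': 12 ⇒ 13;  out={1}∪out(13)={1}
  fail(18) 'bbaca': from fail(17)=19 chase 'a': 19→10 ⇒ 20;  out={4}∪out(20)={4,6}

Run:
pos 0 'c': at 10
pos 1 'a': at 20  emit P6@[0:1]
pos 2 'a': at 6 ·f  emit P7@[1:2]
pos 3 'b': at 2 ·f
pos 4 'b': at 3
pos 5 'c': at 4
pos 6 'b': at 5  emit P0@[2:6]
pos 7 'a': at 13 ·f
pos 8 'a': at 14  emit P3@[6:8],P7@[7:8]
pos 9 'c': at 7 ·f
pos 10 'b': at 8
pos 11 'a': at 9  emit P1@[7:11]
pos 12 'c': at 19 ·f  emit P5@[10:12]
pos 13 'a': at 20 ·f  emit P6@[12:13]
pos 14 'a': at 6 ·f  emit P7@[13:14]
pos 15 'b': at 2 ·f
pos 16 'a': at 13 ·f
pos 17 'a': at 14  emit P3@[15:17],P7@[16:17]
pos 18 'c': at 7 ·f
pos 19 'a': at 20 ·f  emit P6@[18:19]
pos 20 'c': at 10 ·f
pos 21 'b': at 12 ·f
pos 22 'a': at 13
pos 23 'c': at 19  emit P5@[21:23]
pos 24 'b': at 12 ·f
pos 25 'a': at 13
pos 26 'a': at 14  emit P3@[24:26],P7@[25:26]
pos 27 'c': at 7 ·f
pos 28 'c': at 11 ·f  emit P2@[27:28]
pos 29 'a': at 20 ·f  emit P6@[28:29]
pos 30 'b': at 2 ·f
pos 31 'a': at 13 ·f
pos 32 'c': at 19  emit P5@[30:32]
pos 33 'b': at 12 ·f
pos 34 'a': at 13
pos 35 'a': at 14  emit P3@[33:35],P7@[34:35]
pos 36 'b': at 2 ·f
pos 37 'b': at 3
pos 38 'a': at 16 ·f
pos 39 'b': at 2 ·f
pos 40 'b': at 3
pos 41 'c': at 4
pos 42 'b': at 5  emit P0@[38:42]
pos 43 'b': at 15 ·f
pos 44 'a': at 16
pos 45 'c': at 17  emit P5@[43:45]
pos 46 'c': at 11 ·f  emit P2@[45:46]
pos 47 'c': at 11 ·f  emit P2@[46:47]
pos 48 'a': at 20 ·f  emit P6@[47:48]
pos 49 'b': at 2 ·f
pos 50 'a': at 13 ·f
pos 51 'c': at 19  emit P5@[49:51]
pos 52 'a': at 20 ·f  emit P6@[51:52]
pos 53 'c': at 10 ·f
pos 54 'c': at 11  emit P2@[53:54]
pos 55 'c': at 11 ·f  emit P2@[54:55]
pos 56 'a': at 20 ·f  emit P6@[55:56]
pos 57 'b': at 2 ·f
pos 58 'b': at 3
pos 59 'a': at 16 ·f
pos 60 'c': at 17  emit P5@[58:60]
pos 61 'a': at 18  emit P4@[57:61],P6@[60:61]
pos 62 'a': at 6 ·f  emit P7@[61:62]
pos 63 'b': at 2 ·f
pos 64 'b': at 3
pos 65 'b': at 15 ·f
pos 66 'a': at 16
pos 67 'b': at 2 ·f
pos 68 'c': at 10 ·f
pos 69 'c': at 11  emit P2@[68:69]
pos 70 'a': at 20 ·f  emit P6@[69:70]
pos 71 'b': at 2 ·f
pos 72 'b': at 3
pos 73 'a': at 16 ·f
pos 74 'c': at 17  emit P5@[72:74]
pos 75 'a': at 18  emit P4@[71:75],P6@[74:75]
pos 76 'c': at 10 ·f

Matches: [[1,6],[2,7],[6,0],[8,3],[8,7],[11,1],[12,5],[13,6],[14,7],[17,3],[17,7],[19,6],[23,5],[26,3],[26,7],[28,2],[29,6],[32,5],[35,3],[35,7],[42,0],[45,5],[46,2],[47,2],[48,6],[51,5],[52,6],[54,2],[55,2],[56,6],[60,5],[61,4],[61,6],[62,7],[69,2],[70,6],[74,5],[75,4],[75,6]]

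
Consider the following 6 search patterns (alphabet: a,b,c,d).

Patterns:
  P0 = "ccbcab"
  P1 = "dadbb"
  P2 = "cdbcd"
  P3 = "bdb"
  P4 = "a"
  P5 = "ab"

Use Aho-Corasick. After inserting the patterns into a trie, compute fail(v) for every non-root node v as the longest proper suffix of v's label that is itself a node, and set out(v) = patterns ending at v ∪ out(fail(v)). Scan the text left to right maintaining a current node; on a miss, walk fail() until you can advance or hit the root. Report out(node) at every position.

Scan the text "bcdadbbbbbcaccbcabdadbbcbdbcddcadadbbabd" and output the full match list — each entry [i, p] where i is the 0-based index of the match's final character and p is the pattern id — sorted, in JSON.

Build automaton:
Trie nodes:
  0='ε' goto a→19 b→16 c→1 d→7
  1='c' goto c→2 d→12
  2='cc' goto b→3
  3='ccb' goto c→4
  4='ccbc' goto a→5
  5='ccbca' goto b→6
  6='ccbcab' goto ·  [P0 ends]
  7='d' goto a→8
  8='da' goto d→9
  9='dad' goto b→10
  10='dadb' goto b→11
  11='dadbb' goto ·  [P1 ends]
  12='cd' goto b→13
  13='cdb' goto c→14
  14='cdbc' goto d→15
  15='cdbcd' goto ·  [P2 ends]
  16='b' goto d→17
  17='bd' goto b→18
  18='bdb' goto ·  [P3 ends]
  19='a' goto b→20  [P4 ends]
  20='ab' goto ·  [P5 ends]

Failure links (BFS by depth):
  fail(1) 'c': from fail(0)=0 chase 'c': 0 ⇒ 0;  out=∅∪out(0)=∅
  fail(7) 'd': from fail(0)=0 chase 'd': 0 ⇒ 0;  out=∅∪out(0)=∅
  fail(16) 'b': from fail(0)=0 chase 'b': 0 ⇒ 0;  out=∅∪out(0)=∅
  fail(19) 'a': from fail(0)=0 chase 'a': 0 ⇒ 0;  out={4}∪out(0)={4}
  fail(2) 'cc': from fail(1)=0 chase 'c': 0 ⇒ 1;  out=∅∪out(1)=∅
  fail(8) 'da': from fail(7)=0 chase 'a': 0 ⇒ 19;  out=∅∪out(19)={4}
  fail(12) 'cd': from fail(1)=0 chase 'd': 0 ⇒ 7;  out=∅∪out(7)=∅
  fail(17) 'bd': from fail(16)=0 chase 'd': 0 ⇒ 7;  out=∅∪out(7)=∅
  fail(20) 'ab': from fail(19)=0 chase 'b': 0 ⇒ 16;  out={5}∪out(16)={5}
  fail(3) 'ccb': from fail(2)=1 chase 'b': 1→0 ⇒ 16;  out=∅∪out(16)=∅
  fail(9) 'dad': from fail(8)=19 chase 'd': 19→0 ⇒ 7;  out=∅∪out(7)=∅
  fail(13) 'cdb': from fail(12)=7 chase 'b': 7→0 ⇒ 16;  out=∅∪out(16)=∅
  fail(18) 'bdb': from fail(17)=7 chase 'b': 7→0 ⇒ 16;  out={3}∪out(16)={3}
  fail(4) 'ccbc': from fail(3)=16 chase 'c': 16→0 ⇒ 1;  out=∅∪out(1)=∅
  fail(10) 'dadb': from fail(9)=7 chase 'b': 7→0 ⇒ 16;  out=∅∪out(16)=∅
  fail(14) 'cdbc': from fail(13)=16 chase 'c': 16→0 ⇒ 1;  out=∅∪out(1)=∅
  fail(5) 'ccbca': from fail(4)=1 chase 'a': 1→0 ⇒ 19;  out=∅∪out(19)={4}
  fail(11) 'dadbb': from fail(10)=16 chase 'b': 16→0 ⇒ 16;  out={1}∪out(16)={1}
  fail(15) 'cdbcd': from fail(14)=1 chase 'd': 1 ⇒ 12;  out={2}∪out(12)={2}
  fail(6) 'ccbcab': from fail(5)=19 chase 'b': 19 ⇒ 20;  out={0}∪out(20)={0,5}

Run:
i=0 'b': node 0→16
i=1 'c': node 16→1 (via fail)
i=2 'd': node 1→12
i=3 'a': node 12→8 (via fail)  → match P4@[3:3]
i=4 'd': node 8→9
i=5 'b': node 9→10
i=6 'b': node 10→11  → match P1@[2:6]
i=7 'b': node 11→16 (via fail)
i=8 'b': node 16→16 (via fail)
i=9 'b': node 16→16 (via fail)
i=10 'c': node 16→1 (via fail)
i=11 'a': node 1→19 (via fail)  → match P4@[11:11]
i=12 'c': node 19→1 (via fail)
i=13 'c': node 1→2
i=14 'b': node 2→3
i=15 'c': node 3→4
i=16 'a': node 4→5  → match P4@[16:16]
i=17 'b': node 5→6  → match P0@[12:17],P5@[16:17]
i=18 'd': node 6→17 (via fail)
i=19 'a': node 17→8 (via fail)  → match P4@[19:19]
i=20 'd': node 8→9
i=21 'b': node 9→10
i=22 'b': node 10→11  → match P1@[18:22]
i=23 'c': node 11→1 (via fail)
i=24 'b': node 1→16 (via fail)
i=25 'd': node 16→17
i=26 'b': node 17→18  → match P3@[24:26]
i=27 'c': node 18→1 (via fail)
i=28 'd': node 1→12
i=29 'd': node 12→7 (via fail)
i=30 'c': node 7→1 (via fail)
i=31 'a': node 1→19 (via fail)  → match P4@[31:31]
i=32 'd': node 19→7 (via fail)
i=33 'a': node 7→8  → match P4@[33:33]
i=34 'd': node 8→9
i=35 'b': node 9→10
i=36 'b': node 10→11  → match P1@[32:36]
i=37 'a': node 11→19 (via fail)  → match P4@[37:37]
i=38 'b': node 19→20  → match P5@[37:38]
i=39 'd': node 20→17 (via fail)

All matches (sorted): [[3,4],[6,1],[11,4],[16,4],[17,0],[17,5],[19,4],[22,1],[26,3],[31,4],[33,4],[36,1],[37,4],[38,5]]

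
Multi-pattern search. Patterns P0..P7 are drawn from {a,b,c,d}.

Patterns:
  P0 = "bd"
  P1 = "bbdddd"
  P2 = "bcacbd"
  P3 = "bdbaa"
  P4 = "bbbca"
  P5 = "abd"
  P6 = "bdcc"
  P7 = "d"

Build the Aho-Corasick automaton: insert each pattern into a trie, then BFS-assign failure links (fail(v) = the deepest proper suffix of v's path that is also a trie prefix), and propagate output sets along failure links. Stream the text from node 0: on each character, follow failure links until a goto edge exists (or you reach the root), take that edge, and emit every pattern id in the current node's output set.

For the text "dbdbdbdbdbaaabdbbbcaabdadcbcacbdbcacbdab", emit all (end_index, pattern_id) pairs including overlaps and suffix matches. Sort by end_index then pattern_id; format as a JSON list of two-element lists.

Build:
Trie (insert patterns):
  0='ε' goto a→19 b→1 d→24
  1='b' goto b→3 c→8 d→2
  2='bd' goto b→13 c→22  ←P0
  3='bb' goto b→16 d→4
  4='bbd' goto d→5
  5='bbdd' goto d→6
  6='bbddd' goto d→7
  7='bbdddd' goto ·  ←P1
  8='bc' goto a→9
  9='bca' goto c→10
  10='bcac' goto b→11
  11='bcacb' goto d→12
  12='bcacbd' goto ·  ←P2
  13='bdb' goto a→14
  14='bdba' goto a→15
  15='bdbaa' goto ·  ←P3
  16='bbb' goto c→17
  17='bbbc' goto a→18
  18='bbbca' goto ·  ←P4
  19='a' goto b→20
  20='ab' goto d→21
  21='abd' goto ·  ←P5
  22='bdc' goto c→23
  23='bdcc' goto ·  ←P6
  24='d' goto ·  ←P7

Failure links (BFS by depth):
  fail(1) 'b': from fail(0)=0 chase 'b': 0 ⇒ 0;  out=∅∪out(0)=∅
  fail(19) 'a': from fail(0)=0 chase 'a': 0 ⇒ 0;  out=∅∪out(0)=∅
  fail(24) 'd': from fail(0)=0 chase 'd': 0 ⇒ 0;  out={7}∪out(0)={7}
  fail(2) 'bd': from fail(1)=0 chase 'd': 0 ⇒ 24;  out={0}∪out(24)={0,7}
  fail(3) 'bb': from fail(1)=0 chase 'b': 0 ⇒ 1;  out=∅∪out(1)=∅
  fail(8) 'bc': from fail(1)=0 chase 'c': 0 ⇒ 0;  out=∅∪out(0)=∅
  fail(20) 'ab': from fail(19)=0 chase 'b': 0 ⇒ 1;  out=∅∪out(1)=∅
  fail(4) 'bbd': from fail(3)=1 chase 'd': 1 ⇒ 2;  out=∅∪out(2)={0,7}
  fail(9) 'bca': from fail(8)=0 chase 'a': 0 ⇒ 19;  out=∅∪out(19)=∅
  fail(13) 'bdb': from fail(2)=24 chase 'b': 24→0 ⇒ 1;  out=∅∪out(1)=∅
  fail(16) 'bbb': from fail(3)=1 chase 'b': 1 ⇒ 3;  out=∅∪out(3)=∅
  fail(21) 'abd': from fail(20)=1 chase 'd': 1 ⇒ 2;  out={5}∪out(2)={0,5,7}
  fail(22) 'bdc': from fail(2)=24 chase 'c': 24→0 ⇒ 0;  out=∅∪out(0)=∅
  fail(5) 'bbdd': from fail(4)=2 chase 'd': 2→24→0 ⇒ 24;  out=∅∪out(24)={7}
  fail(10) 'bcac': from fail(9)=19 chase 'c': 19→0 ⇒ 0;  out=∅∪out(0)=∅
  fail(14) 'bdba': from fail(13)=1 chase 'a': 1→0 ⇒ 19;  out=∅∪out(19)=∅
  fail(17) 'bbbc': from fail(16)=3 chase 'c': 3→1 ⇒ 8;  out=∅∪out(8)=∅
  fail(23) 'bdcc': from fail(22)=0 chase 'c': 0 ⇒ 0;  out={6}∪out(0)={6}
  fail(6) 'bbddd': from fail(5)=24 chase 'd': 24→0 ⇒ 24;  out=∅∪out(24)={7}
  fail(11) 'bcacb': from fail(10)=0 chase 'b': 0 ⇒ 1;  out=∅∪out(1)=∅
  fail(15) 'bdbaa': from fail(14)=19 chase 'a': 19→0 ⇒ 19;  out={3}∪out(19)={3}
  fail(18) 'bbbca': from fail(17)=8 chase 'a': 8 ⇒ 9;  out={4}∪out(9)={4}
  fail(7) 'bbdddd': from fail(6)=24 chase 'd': 24→0 ⇒ 24;  out={1}∪out(24)={1,7}
  fail(12) 'bcacbd': from fail(11)=1 chase 'd': 1 ⇒ 2;  out={2}∪out(2)={0,2,7}

Scan:
i=0 'd': node 0→24  ** P7@[0:0]
i=1 'b': node 24→1 (via fail)
i=2 'd': node 1→2  ** P0@[1:2],P7@[2:2]
i=3 'b': node 2→13
i=4 'd': node 13→2 (via fail)  ** P0@[3:4],P7@[4:4]
i=5 'b': node 2→13
i=6 'd': node 13→2 (via fail)  ** P0@[5:6],P7@[6:6]
i=7 'b': node 2→13
i=8 'd': node 13→2 (via fail)  ** P0@[7:8],P7@[8:8]
i=9 'b': node 2→13
i=10 'a': node 13→14
i=11 'a': node 14→15  ** P3@[7:11]
i=12 'a': node 15→19 (via fail)
i=13 'b': node 19→20
i=14 'd': node 20→21  ** P0@[13:14],P5@[12:14],P7@[14:14]
i=15 'b': node 21→13 (via fail)
i=16 'b': node 13→3 (via fail)
i=17 'b': node 3→16
i=18 'c': node 16→17
i=19 'a': node 17→18  ** P4@[15:19]
i=20 'a': node 18→19 (via fail)
i=21 'b': node 19→20
i=22 'd': node 20→21  ** P0@[21:22],P5@[20:22],P7@[22:22]
i=23 'a': node 21→19 (via fail)
i=24 'd': node 19→24 (via fail)  ** P7@[24:24]
i=25 'c': node 24→0 (via fail)
i=26 'b': node 0→1
i=27 'c': node 1→8
i=28 'a': node 8→9
i=29 'c': node 9→10
i=30 'b': node 10→11
i=31 'd': node 11→12  ** P0@[30:31],P2@[26:31],P7@[31:31]
i=32 'b': node 12→13 (via fail)
i=33 'c': node 13→8 (via fail)
i=34 'a': node 8→9
i=35 'c': node 9→10
i=36 'b': node 10→11
i=37 'd': node 11→12  ** P0@[36:37],P2@[32:37],P7@[37:37]
i=38 'a': node 12→19 (via fail)
i=39 'b': node 19→20

All matches (sorted): [[0,7],[2,0],[2,7],[4,0],[4,7],[6,0],[6,7],[8,0],[8,7],[11,3],[14,0],[14,5],[14,7],[19,4],[22,0],[22,5],[22,7],[24,7],[31,0],[31,2],[31,7],[37,0],[37,2],[37,7]]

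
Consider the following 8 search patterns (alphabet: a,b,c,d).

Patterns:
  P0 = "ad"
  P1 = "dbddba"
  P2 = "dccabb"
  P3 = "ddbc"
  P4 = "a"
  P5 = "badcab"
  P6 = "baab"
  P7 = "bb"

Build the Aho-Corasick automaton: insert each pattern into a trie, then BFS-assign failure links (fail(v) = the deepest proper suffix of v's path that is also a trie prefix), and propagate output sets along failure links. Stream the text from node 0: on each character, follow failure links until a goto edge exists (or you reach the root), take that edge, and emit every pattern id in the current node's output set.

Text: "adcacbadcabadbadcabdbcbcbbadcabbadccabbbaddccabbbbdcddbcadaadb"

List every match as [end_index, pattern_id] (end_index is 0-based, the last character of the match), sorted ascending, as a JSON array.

Build automaton:
Trie nodes:
  n0 'ε': a→1 b→17 d→3
  n1 'a': d→2  [P4 ends]
  n2 'ad': ·  [P0 ends]
  n3 'd': b→4 c→9 d→14
  n4 'db': d→5
  n5 'dbd': d→6
  n6 'dbdd': b→7
  n7 'dbddb': a→8
  n8 'dbddba': ·  [P1 ends]
  n9 'dc': c→10
  n10 'dcc': a→11
  n11 'dcca': b→12
  n12 'dccab': b→13
  n13 'dccabb': ·  [P2 ends]
  n14 'dd': b→15
  n15 'ddb': c→16
  n16 'ddbc': ·  [P3 ends]
  n17 'b': a→18 b→25
  n18 'ba': a→23 d→19
  n19 'bad': c→20
  n20 'badc': a→21
  n21 'badca': b→22
  n22 'badcab': ·  [P5 ends]
  n23 'baa': b→24
  n24 'baab': ·  [P6 ends]
  n25 'bb': ·  [P7 ends]

BFS fail/out derivation:
  n1('a'): parent n0 fail=0; on 'a' 0 → fail=0;  out {4}∪∅={4}
  n3('d'): parent n0 fail=0; on 'd' 0 → fail=0;  out ∅∪∅=∅
  n17('b'): parent n0 fail=0; on 'b' 0 → fail=0;  out ∅∪∅=∅
  n2('ad'): parent n1 fail=0; on 'd' 0 → fail=3;  out {0}∪∅={0}
  n4('db'): parent n3 fail=0; on 'b' 0 → fail=17;  out ∅∪∅=∅
  n9('dc'): parent n3 fail=0; on 'c' 0 → fail=0;  out ∅∪∅=∅
  n14('dd'): parent n3 fail=0; on 'd' 0 → fail=3;  out ∅∪∅=∅
  n18('ba'): parent n17 fail=0; on 'a' 0 → fail=1;  out ∅∪{4}={4}
  n25('bb'): parent n17 fail=0; on 'b' 0 → fail=17;  out {7}∪∅={7}
  n5('dbd'): parent n4 fail=17; on 'd' 17→0 → fail=3;  out ∅∪∅=∅
  n10('dcc'): parent n9 fail=0; on 'c' 0 → fail=0;  out ∅∪∅=∅
  n15('ddb'): parent n14 fail=3; on 'b' 3 → fail=4;  out ∅∪∅=∅
  n19('bad'): parent n18 fail=1; on 'd' 1 → fail=2;  out ∅∪{0}={0}
  n23('baa'): parent n18 fail=1; on 'a' 1→0 → fail=1;  out ∅∪{4}={4}
  n6('dbdd'): parent n5 fail=3; on 'd' 3 → fail=14;  out ∅∪∅=∅
  n11('dcca'): parent n10 fail=0; on 'a' 0 → fail=1;  out ∅∪{4}={4}
  n16('ddbc'): parent n15 fail=4; on 'c' 4→17→0 → fail=0;  out {3}∪∅={3}
  n20('badc'): parent n19 fail=2; on 'c' 2→3 → fail=9;  out ∅∪∅=∅
  n24('baab'): parent n23 fail=1; on 'b' 1→0 → fail=17;  out {6}∪∅={6}
  n7('dbddb'): parent n6 fail=14; on 'b' 14 → fail=15;  out ∅∪∅=∅
  n12('dccab'): parent n11 fail=1; on 'b' 1→0 → fail=17;  out ∅∪∅=∅
  n21('badca'): parent n20 fail=9; on 'a' 9→0 → fail=1;  out ∅∪{4}={4}
  n8('dbddba'): parent n7 fail=15; on 'a' 15→4→17 → fail=18;  out {1}∪{4}={1,4}
  n13('dccabb'): parent n12 fail=17; on 'b' 17 → fail=25;  out {2}∪{7}={2,7}
  n22('badcab'): parent n21 fail=1; on 'b' 1→0 → fail=17;  out {5}∪∅={5}

Text stream:
[0] read 'a'  n0⇒n1  emit P4@[0:0]
[1] read 'd'  n1⇒n2  emit P0@[0:1]
[2] read 'c'  n2⇒n9 (fail-walked)
[3] read 'a'  n9⇒n1 (fail-walked)  emit P4@[3:3]
[4] read 'c'  n1⇒n0 (fail-walked)
[5] read 'b'  n0⇒n17
[6] read 'a'  n17⇒n18  emit P4@[6:6]
[7] read 'd'  n18⇒n19  emit P0@[6:7]
[8] read 'c'  n19⇒n20
[9] read 'a'  n20⇒n21  emit P4@[9:9]
[10] read 'b'  n21⇒n22  emit P5@[5:10]
[11] read 'a'  n22⇒n18 (fail-walked)  emit P4@[11:11]
[12] read 'd'  n18⇒n19  emit P0@[11:12]
[13] read 'b'  n19⇒n4 (fail-walked)
[14] read 'a'  n4⇒n18 (fail-walked)  emit P4@[14:14]
[15] read 'd'  n18⇒n19  emit P0@[14:15]
[16] read 'c'  n19⇒n20
[17] read 'a'  n20⇒n21  emit P4@[17:17]
[18] read 'b'  n21⇒n22  emit P5@[13:18]
[19] read 'd'  n22⇒n3 (fail-walked)
[20] read 'b'  n3⇒n4
[21] read 'c'  n4⇒n0 (fail-walked)
[22] read 'b'  n0⇒n17
[23] read 'c'  n17⇒n0 (fail-walked)
[24] read 'b'  n0⇒n17
[25] read 'b'  n17⇒n25  emit P7@[24:25]
[26] read 'a'  n25⇒n18 (fail-walked)  emit P4@[26:26]
[27] read 'd'  n18⇒n19  emit P0@[26:27]
[28] read 'c'  n19⇒n20
[29] read 'a'  n20⇒n21  emit P4@[29:29]
[30] read 'b'  n21⇒n22  emit P5@[25:30]
[31] read 'b'  n22⇒n25 (fail-walked)  emit P7@[30:31]
[32] read 'a'  n25⇒n18 (fail-walked)  emit P4@[32:32]
[33] read 'd'  n18⇒n19  emit P0@[32:33]
[34] read 'c'  n19⇒n20
[35] read 'c'  n20⇒n10 (fail-walked)
[36] read 'a'  n10⇒n11  emit P4@[36:36]
[37] read 'b'  n11⇒n12
[38] read 'b'  n12⇒n13  emit P2@[33:38],P7@[37:38]
[39] read 'b'  n13⇒n25 (fail-walked)  emit P7@[38:39]
[40] read 'a'  n25⇒n18 (fail-walked)  emit P4@[40:40]
[41] read 'd'  n18⇒n19  emit P0@[40:41]
[42] read 'd'  n19⇒n14 (fail-walked)
[43] read 'c'  n14⇒n9 (fail-walked)
[44] read 'c'  n9⇒n10
[45] read 'a'  n10⇒n11  emit P4@[45:45]
[46] read 'b'  n11⇒n12
[47] read 'b'  n12⇒n13  emit P2@[42:47],P7@[46:47]
[48] read 'b'  n13⇒n25 (fail-walked)  emit P7@[47:48]
[49] read 'b'  n25⇒n25 (fail-walked)  emit P7@[48:49]
[50] read 'd'  n25⇒n3 (fail-walked)
[51] read 'c'  n3⇒n9
[52] read 'd'  n9⇒n3 (fail-walked)
[53] read 'd'  n3⇒n14
[54] read 'b'  n14⇒n15
[55] read 'c'  n15⇒n16  emit P3@[52:55]
[56] read 'a'  n16⇒n1 (fail-walked)  emit P4@[56:56]
[57] read 'd'  n1⇒n2  emit P0@[56:57]
[58] read 'a'  n2⇒n1 (fail-walked)  emit P4@[58:58]
[59] read 'a'  n1⇒n1 (fail-walked)  emit P4@[59:59]
[60] read 'd'  n1⇒n2  emit P0@[59:60]
[61] read 'b'  n2⇒n4 (fail-walked)

Result: [[0,4],[1,0],[3,4],[6,4],[7,0],[9,4],[10,5],[11,4],[12,0],[14,4],[15,0],[17,4],[18,5],[25,7],[26,4],[27,0],[29,4],[30,5],[31,7],[32,4],[33,0],[36,4],[38,2],[38,7],[39,7],[40,4],[41,0],[45,4],[47,2],[47,7],[48,7],[49,7],[55,3],[56,4],[57,0],[58,4],[59,4],[60,0]]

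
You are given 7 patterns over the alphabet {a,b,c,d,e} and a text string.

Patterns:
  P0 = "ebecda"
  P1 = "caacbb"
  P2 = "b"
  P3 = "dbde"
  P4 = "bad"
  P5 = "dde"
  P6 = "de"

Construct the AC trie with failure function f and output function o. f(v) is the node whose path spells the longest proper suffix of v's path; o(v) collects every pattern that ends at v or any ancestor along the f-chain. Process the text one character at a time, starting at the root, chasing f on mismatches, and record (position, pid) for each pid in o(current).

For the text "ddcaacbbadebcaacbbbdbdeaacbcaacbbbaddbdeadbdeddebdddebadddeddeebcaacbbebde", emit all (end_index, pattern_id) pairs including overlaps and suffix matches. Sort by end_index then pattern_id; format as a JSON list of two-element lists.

Build:
Trie (insert patterns):
  0='ε' goto b→13 c→7 d→14 e→1
  1='e' goto b→2
  2='eb' goto e→3
  3='ebe' goto c→4
  4='ebec' goto d→5
  5='ebecd' goto a→6
  6='ebecda' goto ·  [P0 ends]
  7='c' goto a→8
  8='ca' goto a→9
  9='caa' goto c→10
  10='caac' goto b→11
  11='caacb' goto b→12
  12='caacbb' goto ·  [P1 ends]
  13='b' goto a→18  [P2 ends]
  14='d' goto b→15 d→20 e→22
  15='db' goto d→16
  16='dbd' goto e→17
  17='dbde' goto ·  [P3 ends]
  18='ba' goto d→19
  19='bad' goto ·  [P4 ends]
  20='dd' goto e→21
  21='dde' goto ·  [P5 ends]
  22='de' goto ·  [P6 ends]

BFS fail/out derivation:
  fail(1) 'e': from fail(0)=0 chase 'e': 0 ⇒ 0;  out=∅∪out(0)=∅
  fail(7) 'c': from fail(0)=0 chase 'c': 0 ⇒ 0;  out=∅∪out(0)=∅
  fail(13) 'b': from fail(0)=0 chase 'b': 0 ⇒ 0;  out={2}∪out(0)={2}
  fail(14) 'd': from fail(0)=0 chase 'd': 0 ⇒ 0;  out=∅∪out(0)=∅
  fail(2) 'eb': from fail(1)=0 chase 'b': 0 ⇒ 13;  out=∅∪out(13)={2}
  fail(8) 'ca': from fail(7)=0 chase 'a': 0 ⇒ 0;  out=∅∪out(0)=∅
  fail(15) 'db': from fail(14)=0 chase 'b': 0 ⇒ 13;  out=∅∪out(13)={2}
  fail(18) 'ba': from fail(13)=0 chase 'a': 0 ⇒ 0;  out=∅∪out(0)=∅
  fail(20) 'dd': from fail(14)=0 chase 'd': 0 ⇒ 14;  out=∅∪out(14)=∅
  fail(22) 'de': from fail(14)=0 chase 'e': 0 ⇒ 1;  out={6}∪out(1)={6}
  fail(3) 'ebe': from fail(2)=13 chase 'e': 13→0 ⇒ 1;  out=∅∪out(1)=∅
  fail(9) 'caa': from fail(8)=0 chase 'a': 0 ⇒ 0;  out=∅∪out(0)=∅
  fail(16) 'dbd': from fail(15)=13 chase 'd': 13→0 ⇒ 14;  out=∅∪out(14)=∅
  fail(19) 'bad': from fail(18)=0 chase 'd': 0 ⇒ 14;  out={4}∪out(14)={4}
  fail(21) 'dde': from fail(20)=14 chase 'e': 14 ⇒ 22;  out={5}∪out(22)={5,6}
  fail(4) 'ebec': from fail(3)=1 chase 'c': 1→0 ⇒ 7;  out=∅∪out(7)=∅
  fail(10) 'caac': from fail(9)=0 chase 'c': 0 ⇒ 7;  out=∅∪out(7)=∅
  fail(17) 'dbde': from fail(16)=14 chase 'e': 14 ⇒ 22;  out={3}∪out(22)={3,6}
  fail(5) 'ebecd': from fail(4)=7 chase 'd': 7→0 ⇒ 14;  out=∅∪out(14)=∅
  fail(11) 'caacb': from fail(10)=7 chase 'b': 7→0 ⇒ 13;  out=∅∪out(13)={2}
  fail(6) 'ebecda': from fail(5)=14 chase 'a': 14→0 ⇒ 0;  out={0}∪out(0)={0}
  fail(12) 'caacbb': from fail(11)=13 chase 'b': 13→0 ⇒ 13;  out={1}∪out(13)={1,2}

Scan:
pos 0 'd': at 14
pos 1 'd': at 20
pos 2 'c': at 7 ·f
pos 3 'a': at 8
pos 4 'a': at 9
pos 5 'c': at 10
pos 6 'b': at 11  emit P2@[6:6]
pos 7 'b': at 12  emit P1@[2:7],P2@[7:7]
pos 8 'a': at 18 ·f
pos 9 'd': at 19  emit P4@[7:9]
pos 10 'e': at 22 ·f  emit P6@[9:10]
pos 11 'b': at 2 ·f  emit P2@[11:11]
pos 12 'c': at 7 ·f
pos 13 'a': at 8
pos 14 'a': at 9
pos 15 'c': at 10
pos 16 'b': at 11  emit P2@[16:16]
pos 17 'b': at 12  emit P1@[12:17],P2@[17:17]
pos 18 'b': at 13 ·f  emit P2@[18:18]
pos 19 'd': at 14 ·f
pos 20 'b': at 15  emit P2@[20:20]
pos 21 'd': at 16
pos 22 'e': at 17  emit P3@[19:22],P6@[21:22]
pos 23 'a': at 0 ·f
pos 24 'a': at 0
pos 25 'c': at 7
pos 26 'b': at 13 ·f  emit P2@[26:26]
pos 27 'c': at 7 ·f
pos 28 'a': at 8
pos 29 'a': at 9
pos 30 'c': at 10
pos 31 'b': at 11  emit P2@[31:31]
pos 32 'b': at 12  emit P1@[27:32],P2@[32:32]
pos 33 'b': at 13 ·f  emit P2@[33:33]
pos 34 'a': at 18
pos 35 'd': at 19  emit P4@[33:35]
pos 36 'd': at 20 ·f
pos 37 'b': at 15 ·f  emit P2@[37:37]
pos 38 'd': at 16
pos 39 'e': at 17  emit P3@[36:39],P6@[38:39]
pos 40 'a': at 0 ·f
pos 41 'd': at 14
pos 42 'b': at 15  emit P2@[42:42]
pos 43 'd': at 16
pos 44 'e': at 17  emit P3@[41:44],P6@[43:44]
pos 45 'd': at 14 ·f
pos 46 'd': at 20
pos 47 'e': at 21  emit P5@[45:47],P6@[46:47]
pos 48 'b': at 2 ·f  emit P2@[48:48]
pos 49 'd': at 14 ·f
pos 50 'd': at 20
pos 51 'd': at 20 ·f
pos 52 'e': at 21  emit P5@[50:52],P6@[51:52]
pos 53 'b': at 2 ·f  emit P2@[53:53]
pos 54 'a': at 18 ·f
pos 55 'd': at 19  emit P4@[53:55]
pos 56 'd': at 20 ·f
pos 57 'd': at 20 ·f
pos 58 'e': at 21  emit P5@[56:58],P6@[57:58]
pos 59 'd': at 14 ·f
pos 60 'd': at 20
pos 61 'e': at 21  emit P5@[59:61],P6@[60:61]
pos 62 'e': at 1 ·f
pos 63 'b': at 2  emit P2@[63:63]
pos 64 'c': at 7 ·f
pos 65 'a': at 8
pos 66 'a': at 9
pos 67 'c': at 10
pos 68 'b': at 11  emit P2@[68:68]
pos 69 'b': at 12  emit P1@[64:69],P2@[69:69]
pos 70 'e': at 1 ·f
pos 71 'b': at 2  emit P2@[71:71]
pos 72 'd': at 14 ·f
pos 73 'e': at 22  emit P6@[72:73]

All matches (sorted): [[6,2],[7,1],[7,2],[9,4],[10,6],[11,2],[16,2],[17,1],[17,2],[18,2],[20,2],[22,3],[22,6],[26,2],[31,2],[32,1],[32,2],[33,2],[35,4],[37,2],[39,3],[39,6],[42,2],[44,3],[44,6],[47,5],[47,6],[48,2],[52,5],[52,6],[53,2],[55,4],[58,5],[58,6],[61,5],[61,6],[63,2],[68,2],[69,1],[69,2],[71,2],[73,6]]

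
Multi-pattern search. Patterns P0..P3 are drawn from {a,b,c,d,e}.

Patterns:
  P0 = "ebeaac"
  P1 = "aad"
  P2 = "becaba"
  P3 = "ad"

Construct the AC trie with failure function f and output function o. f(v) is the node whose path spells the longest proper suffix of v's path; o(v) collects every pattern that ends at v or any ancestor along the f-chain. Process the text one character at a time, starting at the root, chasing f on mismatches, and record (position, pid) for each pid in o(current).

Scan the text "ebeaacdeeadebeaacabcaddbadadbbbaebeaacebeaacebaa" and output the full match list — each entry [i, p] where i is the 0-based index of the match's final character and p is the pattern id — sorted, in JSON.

Build:
Trie nodes:
  0='ε' goto a→7 b→10 e→1
  1='e' goto b→2
  2='eb' goto e→3
  3='ebe' goto a→4
  4='ebea' goto a→5
  5='ebeaa' goto c→6
  6='ebeaac' goto ·  ←P0
  7='a' goto a→8 d→16
  8='aa' goto d→9
  9='aad' goto ·  ←P1
  10='b' goto e→11
  11='be' goto c→12
  12='bec' goto a→13
  13='beca' goto b→14
  14='becab' goto a→15
  15='becaba' goto ·  ←P2
  16='ad' goto ·  ←P3

BFS fail/out derivation:
  fail(1) 'e': from fail(0)=0 chase 'e': 0 ⇒ 0;  out=∅∪out(0)=∅
  fail(7) 'a': from fail(0)=0 chase 'a': 0 ⇒ 0;  out=∅∪out(0)=∅
  fail(10) 'b': from fail(0)=0 chase 'b': 0 ⇒ 0;  out=∅∪out(0)=∅
  fail(2) 'eb': from fail(1)=0 chase 'b': 0 ⇒ 10;  out=∅∪out(10)=∅
  fail(8) 'aa': from fail(7)=0 chase 'a': 0 ⇒ 7;  out=∅∪out(7)=∅
  fail(11) 'be': from fail(10)=0 chase 'e': 0 ⇒ 1;  out=∅∪out(1)=∅
  fail(16) 'ad': from fail(7)=0 chase 'd': 0 ⇒ 0;  out={3}∪out(0)={3}
  fail(3) 'ebe': from fail(2)=10 chase 'e': 10 ⇒ 11;  out=∅∪out(11)=∅
  fail(9) 'aad': from fail(8)=7 chase 'd': 7 ⇒ 16;  out={1}∪out(16)={1,3}
  fail(12) 'bec': from fail(11)=1 chase 'c': 1→0 ⇒ 0;  out=∅∪out(0)=∅
  fail(4) 'ebea': from fail(3)=11 chase 'a': 11→1→0 ⇒ 7;  out=∅∪out(7)=∅
  fail(13) 'beca': from fail(12)=0 chase 'a': 0 ⇒ 7;  out=∅∪out(7)=∅
  fail(5) 'ebeaa': from fail(4)=7 chase 'a': 7 ⇒ 8;  out=∅∪out(8)=∅
  fail(14) 'becab': from fail(13)=7 chase 'b': 7→0 ⇒ 10;  out=∅∪out(10)=∅
  fail(6) 'ebeaac': from fail(5)=8 chase 'c': 8→7→0 ⇒ 0;  out={0}∪out(0)={0}
  fail(15) 'becaba': from fail(14)=10 chase 'a': 10→0 ⇒ 7;  out={2}∪out(7)={2}

Scan:
i=0 'e': node 0→1
i=1 'b': node 1→2
i=2 'e': node 2→3
i=3 'a': node 3→4
i=4 'a': node 4→5
i=5 'c': node 5→6  emit P0@[0:5]
i=6 'd': node 6→0 ·f
i=7 'e': node 0→1
i=8 'e': node 1→1 ·f
i=9 'a': node 1→7 ·f
i=10 'd': node 7→16  emit P3@[9:10]
i=11 'e': node 16→1 ·f
i=12 'b': node 1→2
i=13 'e': node 2→3
i=14 'a': node 3→4
i=15 'a': node 4→5
i=16 'c': node 5→6  emit P0@[11:16]
i=17 'a': node 6→7 ·f
i=18 'b': node 7→10 ·f
i=19 'c': node 10→0 ·f
i=20 'a': node 0→7
i=21 'd': node 7→16  emit P3@[20:21]
i=22 'd': node 16→0 ·f
i=23 'b': node 0→10
i=24 'a': node 10→7 ·f
i=25 'd': node 7→16  emit P3@[24:25]
i=26 'a': node 16→7 ·f
i=27 'd': node 7→16  emit P3@[26:27]
i=28 'b': node 16→10 ·f
i=29 'b': node 10→10 ·f
i=30 'b': node 10→10 ·f
i=31 'a': node 10→7 ·f
i=32 'e': node 7→1 ·f
i=33 'b': node 1→2
i=34 'e': node 2→3
i=35 'a': node 3→4
i=36 'a': node 4→5
i=37 'c': node 5→6  emit P0@[32:37]
i=38 'e': node 6→1 ·f
i=39 'b': node 1→2
i=40 'e': node 2→3
i=41 'a': node 3→4
i=42 'a': node 4→5
i=43 'c': node 5→6  emit P0@[38:43]
i=44 'e': node 6→1 ·f
i=45 'b': node 1→2
i=46 'a': node 2→7 ·f
i=47 'a': node 7→8

Result: [[5,0],[10,3],[16,0],[21,3],[25,3],[27,3],[37,0],[43,0]]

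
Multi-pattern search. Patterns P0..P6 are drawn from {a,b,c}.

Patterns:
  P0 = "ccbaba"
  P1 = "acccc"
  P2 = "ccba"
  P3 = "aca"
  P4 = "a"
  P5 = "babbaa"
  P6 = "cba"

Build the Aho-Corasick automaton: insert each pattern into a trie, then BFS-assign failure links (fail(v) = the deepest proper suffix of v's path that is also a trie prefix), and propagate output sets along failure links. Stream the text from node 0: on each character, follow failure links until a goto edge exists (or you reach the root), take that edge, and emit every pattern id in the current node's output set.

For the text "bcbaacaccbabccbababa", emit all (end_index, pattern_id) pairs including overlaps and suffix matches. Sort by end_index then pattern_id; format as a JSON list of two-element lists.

Build:
Trie (insert patterns):
  0='ε' goto a→7 b→13 c→1
  1='c' goto b→19 c→2
  2='cc' goto b→3
  3='ccb' goto a→4
  4='ccba' goto b→5  [P2 ends]
  5='ccbab' goto a→6
  6='ccbaba' goto ·  [P0 ends]
  7='a' goto c→8  [P4 ends]
  8='ac' goto a→12 c→9
  9='acc' goto c→10
  10='accc' goto c→11
  11='acccc' goto ·  [P1 ends]
  12='aca' goto ·  [P3 ends]
  13='b' goto a→14
  14='ba' goto b→15
  15='bab' goto b→16
  16='babb' goto a→17
  17='babba' goto a→18
  18='babbaa' goto ·  [P5 ends]
  19='cb' goto a→20
  20='cba' goto ·  [P6 ends]

Failure links (BFS by depth):
  fail(1) 'c': from fail(0)=0 chase 'c': 0 ⇒ 0;  out=∅∪out(0)=∅
  fail(7) 'a': from fail(0)=0 chase 'a': 0 ⇒ 0;  out={4}∪out(0)={4}
  fail(13) 'b': from fail(0)=0 chase 'b': 0 ⇒ 0;  out=∅∪out(0)=∅
  fail(2) 'cc': from fail(1)=0 chase 'c': 0 ⇒ 1;  out=∅∪out(1)=∅
  fail(8) 'ac': from fail(7)=0 chase 'c': 0 ⇒ 1;  out=∅∪out(1)=∅
  fail(14) 'ba': from fail(13)=0 chase 'a': 0 ⇒ 7;  out=∅∪out(7)={4}
  fail(19) 'cb': from fail(1)=0 chase 'b': 0 ⇒ 13;  out=∅∪out(13)=∅
  fail(3) 'ccb': from fail(2)=1 chase 'b': 1 ⇒ 19;  out=∅∪out(19)=∅
  fail(9) 'acc': from fail(8)=1 chase 'c': 1 ⇒ 2;  out=∅∪out(2)=∅
  fail(12) 'aca': from fail(8)=1 chase 'a': 1→0 ⇒ 7;  out={3}∪out(7)={3,4}
  fail(15) 'bab': from fail(14)=7 chase 'b': 7→0 ⇒ 13;  out=∅∪out(13)=∅
  fail(20) 'cba': from fail(19)=13 chase 'a': 13 ⇒ 14;  out={6}∪out(14)={4,6}
  fail(4) 'ccba': from fail(3)=19 chase 'a': 19 ⇒ 20;  out={2}∪out(20)={2,4,6}
  fail(10) 'accc': from fail(9)=2 chase 'c': 2→1 ⇒ 2;  out=∅∪out(2)=∅
  fail(16) 'babb': from fail(15)=13 chase 'b': 13→0 ⇒ 13;  out=∅∪out(13)=∅
  fail(5) 'ccbab': from fail(4)=20 chase 'b': 20→14 ⇒ 15;  out=∅∪out(15)=∅
  fail(11) 'acccc': from fail(10)=2 chase 'c': 2→1 ⇒ 2;  out={1}∪out(2)={1}
  fail(17) 'babba': from fail(16)=13 chase 'a': 13 ⇒ 14;  out=∅∪out(14)={4}
  fail(6) 'ccbaba': from fail(5)=15 chase 'a': 15→13 ⇒ 14;  out={0}∪out(14)={0,4}
  fail(18) 'babbaa': from fail(17)=14 chase 'a': 14→7→0 ⇒ 7;  out={5}∪out(7)={4,5}

Run:
pos 0 'b': at 13
pos 1 'c': at 1 ·f
pos 2 'b': at 19
pos 3 'a': at 20  emit P4@[3:3],P6@[1:3]
pos 4 'a': at 7 ·f  emit P4@[4:4]
pos 5 'c': at 8
pos 6 'a': at 12  emit P3@[4:6],P4@[6:6]
pos 7 'c': at 8 ·f
pos 8 'c': at 9
pos 9 'b': at 3 ·f
pos 10 'a': at 4  emit P2@[7:10],P4@[10:10],P6@[8:10]
pos 11 'b': at 5
pos 12 'c': at 1 ·f
pos 13 'c': at 2
pos 14 'b': at 3
pos 15 'a': at 4  emit P2@[12:15],P4@[15:15],P6@[13:15]
pos 16 'b': at 5
pos 17 'a': at 6  emit P0@[12:17],P4@[17:17]
pos 18 'b': at 15 ·f
pos 19 'a': at 14 ·f  emit P4@[19:19]

Result: [[3,4],[3,6],[4,4],[6,3],[6,4],[10,2],[10,4],[10,6],[15,2],[15,4],[15,6],[17,0],[17,4],[19,4]]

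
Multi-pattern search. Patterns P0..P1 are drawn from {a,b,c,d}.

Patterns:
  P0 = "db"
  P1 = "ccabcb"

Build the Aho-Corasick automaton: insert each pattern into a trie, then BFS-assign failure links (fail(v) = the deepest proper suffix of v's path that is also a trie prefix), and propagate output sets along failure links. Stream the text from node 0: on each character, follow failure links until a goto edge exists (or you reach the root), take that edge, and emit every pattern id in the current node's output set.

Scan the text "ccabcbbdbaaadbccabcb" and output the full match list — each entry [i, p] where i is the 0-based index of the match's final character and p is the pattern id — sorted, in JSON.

Build automaton:
Trie nodes:
  0='ε' goto c→3 d→1
  1='d' goto b→2
  2='db' goto ·  ←P0
  3='c' goto c→4
  4='cc' goto a→5
  5='cca' goto b→6
  6='ccab' goto c→7
  7='ccabc' goto b→8
  8='ccabcb' goto ·  ←P1

Failure links (BFS by depth):
  fail(1) 'd': from fail(0)=0 chase 'd': 0 ⇒ 0;  out=∅∪out(0)=∅
  fail(3) 'c': from fail(0)=0 chase 'c': 0 ⇒ 0;  out=∅∪out(0)=∅
  fail(2) 'db': from fail(1)=0 chase 'b': 0 ⇒ 0;  out={0}∪out(0)={0}
  fail(4) 'cc': from fail(3)=0 chase 'c': 0 ⇒ 3;  out=∅∪out(3)=∅
  fail(5) 'cca': from fail(4)=3 chase 'a': 3→0 ⇒ 0;  out=∅∪out(0)=∅
  fail(6) 'ccab': from fail(5)=0 chase 'b': 0 ⇒ 0;  out=∅∪out(0)=∅
  fail(7) 'ccabc': from fail(6)=0 chase 'c': 0 ⇒ 3;  out=∅∪out(3)=∅
  fail(8) 'ccabcb': from fail(7)=3 chase 'b': 3→0 ⇒ 0;  out={1}∪out(0)={1}

Scan:
pos 0 'c': at 3
pos 1 'c': at 4
pos 2 'a': at 5
pos 3 'b': at 6
pos 4 'c': at 7
pos 5 'b': at 8  ** P1@[0:5]
pos 6 'b': at 0 (fail-walked)
pos 7 'd': at 1
pos 8 'b': at 2  ** P0@[7:8]
pos 9 'a': at 0 (fail-walked)
pos 10 'a': at 0
pos 11 'a': at 0
pos 12 'd': at 1
pos 13 'b': at 2  ** P0@[12:13]
pos 14 'c': at 3 (fail-walked)
pos 15 'c': at 4
pos 16 'a': at 5
pos 17 'b': at 6
pos 18 'c': at 7
pos 19 'b': at 8  ** P1@[14:19]

Matches: [[5,1],[8,0],[13,0],[19,1]]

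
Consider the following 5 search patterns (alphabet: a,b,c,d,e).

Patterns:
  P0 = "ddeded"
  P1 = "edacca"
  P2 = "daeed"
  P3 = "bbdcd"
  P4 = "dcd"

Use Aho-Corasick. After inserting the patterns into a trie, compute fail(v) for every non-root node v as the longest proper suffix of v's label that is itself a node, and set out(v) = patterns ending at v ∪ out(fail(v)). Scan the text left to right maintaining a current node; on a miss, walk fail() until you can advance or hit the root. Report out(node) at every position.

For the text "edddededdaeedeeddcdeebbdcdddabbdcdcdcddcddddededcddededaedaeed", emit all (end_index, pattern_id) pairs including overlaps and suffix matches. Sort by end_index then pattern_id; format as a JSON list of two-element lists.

Construct AC machine:
Trie (insert patterns):
  0='ε' goto b→17 d→1 e→7
  1='d' goto a→13 c→22 d→2
  2='dd' goto e→3
  3='dde' goto d→4
  4='dded' goto e→5
  5='ddede' goto d→6
  6='ddeded' goto ·  ←P0
  7='e' goto d→8
  8='ed' goto a→9
  9='eda' goto c→10
  10='edac' goto c→11
  11='edacc' goto a→12
  12='edacca' goto ·  ←P1
  13='da' goto e→14
  14='dae' goto e→15
  15='daee' goto d→16
  16='daeed' goto ·  ←P2
  17='b' goto b→18
  18='bb' goto d→19
  19='bbd' goto c→20
  20='bbdc' goto d→21
  21='bbdcd' goto ·  ←P3
  22='dc' goto d→23
  23='dcd' goto ·  ←P4

BFS fail/out derivation:
  fail(1) 'd': from fail(0)=0 chase 'd': 0 ⇒ 0;  out=∅∪out(0)=∅
  fail(7) 'e': from fail(0)=0 chase 'e': 0 ⇒ 0;  out=∅∪out(0)=∅
  fail(17) 'b': from fail(0)=0 chase 'b': 0 ⇒ 0;  out=∅∪out(0)=∅
  fail(2) 'dd': from fail(1)=0 chase 'd': 0 ⇒ 1;  out=∅∪out(1)=∅
  fail(8) 'ed': from fail(7)=0 chase 'd': 0 ⇒ 1;  out=∅∪out(1)=∅
  fail(13) 'da': from fail(1)=0 chase 'a': 0 ⇒ 0;  out=∅∪out(0)=∅
  fail(18) 'bb': from fail(17)=0 chase 'b': 0 ⇒ 17;  out=∅∪out(17)=∅
  fail(22) 'dc': from fail(1)=0 chase 'c': 0 ⇒ 0;  out=∅∪out(0)=∅
  fail(3) 'dde': from fail(2)=1 chase 'e': 1→0 ⇒ 7;  out=∅∪out(7)=∅
  fail(9) 'eda': from fail(8)=1 chase 'a': 1 ⇒ 13;  out=∅∪out(13)=∅
  fail(14) 'dae': from fail(13)=0 chase 'e': 0 ⇒ 7;  out=∅∪out(7)=∅
  fail(19) 'bbd': from fail(18)=17 chase 'd': 17→0 ⇒ 1;  out=∅∪out(1)=∅
  fail(23) 'dcd': from fail(22)=0 chase 'd': 0 ⇒ 1;  out={4}∪out(1)={4}
  fail(4) 'dded': from fail(3)=7 chase 'd': 7 ⇒ 8;  out=∅∪out(8)=∅
  fail(10) 'edac': from fail(9)=13 chase 'c': 13→0 ⇒ 0;  out=∅∪out(0)=∅
  fail(15) 'daee': from fail(14)=7 chase 'e': 7→0 ⇒ 7;  out=∅∪out(7)=∅
  fail(20) 'bbdc': from fail(19)=1 chase 'c': 1 ⇒ 22;  out=∅∪out(22)=∅
  fail(5) 'ddede': from fail(4)=8 chase 'e': 8→1→0 ⇒ 7;  out=∅∪out(7)=∅
  fail(11) 'edacc': from fail(10)=0 chase 'c': 0 ⇒ 0;  out=∅∪out(0)=∅
  fail(16) 'daeed': from fail(15)=7 chase 'd': 7 ⇒ 8;  out={2}∪out(8)={2}
  fail(21) 'bbdcd': from fail(20)=22 chase 'd': 22 ⇒ 23;  out={3}∪out(23)={3,4}
  fail(6) 'ddeded': from fail(5)=7 chase 'd': 7 ⇒ 8;  out={0}∪out(8)={0}
  fail(12) 'edacca': from fail(11)=0 chase 'a': 0 ⇒ 0;  out={1}∪out(0)={1}

Text stream:
[0] read 'e'  n0⇒n7
[1] read 'd'  n7⇒n8
[2] read 'd'  n8⇒n2 ·f
[3] read 'd'  n2⇒n2 ·f
[4] read 'e'  n2⇒n3
[5] read 'd'  n3⇒n4
[6] read 'e'  n4⇒n5
[7] read 'd'  n5⇒n6  emit P0@[2:7]
[8] read 'd'  n6⇒n2 ·f
[9] read 'a'  n2⇒n13 ·f
[10] read 'e'  n13⇒n14
[11] read 'e'  n14⇒n15
[12] read 'd'  n15⇒n16  emit P2@[8:12]
[13] read 'e'  n16⇒n7 ·f
[14] read 'e'  n7⇒n7 ·f
[15] read 'd'  n7⇒n8
[16] read 'd'  n8⇒n2 ·f
[17] read 'c'  n2⇒n22 ·f
[18] read 'd'  n22⇒n23  emit P4@[16:18]
[19] read 'e'  n23⇒n7 ·f
[20] read 'e'  n7⇒n7 ·f
[21] read 'b'  n7⇒n17 ·f
[22] read 'b'  n17⇒n18
[23] read 'd'  n18⇒n19
[24] read 'c'  n19⇒n20
[25] read 'd'  n20⇒n21  emit P3@[21:25],P4@[23:25]
[26] read 'd'  n21⇒n2 ·f
[27] read 'd'  n2⇒n2 ·f
[28] read 'a'  n2⇒n13 ·f
[29] read 'b'  n13⇒n17 ·f
[30] read 'b'  n17⇒n18
[31] read 'd'  n18⇒n19
[32] read 'c'  n19⇒n20
[33] read 'd'  n20⇒n21  emit P3@[29:33],P4@[31:33]
[34] read 'c'  n21⇒n22 ·f
[35] read 'd'  n22⇒n23  emit P4@[33:35]
[36] read 'c'  n23⇒n22 ·f
[37] read 'd'  n22⇒n23  emit P4@[35:37]
[38] read 'd'  n23⇒n2 ·f
[39] read 'c'  n2⇒n22 ·f
[40] read 'd'  n22⇒n23  emit P4@[38:40]
[41] read 'd'  n23⇒n2 ·f
[42] read 'd'  n2⇒n2 ·f
[43] read 'd'  n2⇒n2 ·f
[44] read 'e'  n2⇒n3
[45] read 'd'  n3⇒n4
[46] read 'e'  n4⇒n5
[47] read 'd'  n5⇒n6  emit P0@[42:47]
[48] read 'c'  n6⇒n22 ·f
[49] read 'd'  n22⇒n23  emit P4@[47:49]
[50] read 'd'  n23⇒n2 ·f
[51] read 'e'  n2⇒n3
[52] read 'd'  n3⇒n4
[53] read 'e'  n4⇒n5
[54] read 'd'  n5⇒n6  emit P0@[49:54]
[55] read 'a'  n6⇒n9 ·f
[56] read 'e'  n9⇒n14 ·f
[57] read 'd'  n14⇒n8 ·f
[58] read 'a'  n8⇒n9
[59] read 'e'  n9⇒n14 ·f
[60] read 'e'  n14⇒n15
[61] read 'd'  n15⇒n16  emit P2@[57:61]

Result: [[7,0],[12,2],[18,4],[25,3],[25,4],[33,3],[33,4],[35,4],[37,4],[40,4],[47,0],[49,4],[54,0],[61,2]]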